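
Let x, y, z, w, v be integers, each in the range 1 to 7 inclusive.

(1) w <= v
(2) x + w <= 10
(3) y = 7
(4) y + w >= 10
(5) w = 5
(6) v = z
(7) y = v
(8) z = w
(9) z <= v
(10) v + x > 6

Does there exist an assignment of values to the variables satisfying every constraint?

Constraint 3 fixes y = 7 and constraint 5 fixes w = 5. Constraints 6, 7, and 8 give y = v = z = w, so y = w. But 7 ≠ 5 — contradiction.

Unsatisfiable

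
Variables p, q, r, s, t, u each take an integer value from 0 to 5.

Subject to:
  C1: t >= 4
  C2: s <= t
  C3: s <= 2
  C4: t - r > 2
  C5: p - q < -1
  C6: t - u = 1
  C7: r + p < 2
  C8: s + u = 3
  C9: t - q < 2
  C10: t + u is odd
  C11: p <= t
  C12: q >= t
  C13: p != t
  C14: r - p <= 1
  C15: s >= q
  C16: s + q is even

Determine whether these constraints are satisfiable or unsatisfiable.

From constraints 1 and 12: q ≥ t and t ≥ 4, so q ≥ 4. From constraints 3 and 15: q ≤ s and s ≤ 2, so q ≤ 2. But 2 < 4, so no value of q works.

Unsatisfiable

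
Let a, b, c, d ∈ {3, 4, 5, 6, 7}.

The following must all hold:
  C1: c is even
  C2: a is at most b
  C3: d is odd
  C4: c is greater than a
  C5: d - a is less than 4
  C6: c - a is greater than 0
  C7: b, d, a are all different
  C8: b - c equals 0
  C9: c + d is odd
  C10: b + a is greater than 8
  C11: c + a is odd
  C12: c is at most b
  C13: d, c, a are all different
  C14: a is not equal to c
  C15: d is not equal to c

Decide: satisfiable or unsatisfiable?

Satisfiable

The assignment a = 5, b = 6, c = 6, d = 7 works:
  constraint 5 holds since d - a = 2.
  constraint 6 holds since c - a = 1.
The rest check out directly.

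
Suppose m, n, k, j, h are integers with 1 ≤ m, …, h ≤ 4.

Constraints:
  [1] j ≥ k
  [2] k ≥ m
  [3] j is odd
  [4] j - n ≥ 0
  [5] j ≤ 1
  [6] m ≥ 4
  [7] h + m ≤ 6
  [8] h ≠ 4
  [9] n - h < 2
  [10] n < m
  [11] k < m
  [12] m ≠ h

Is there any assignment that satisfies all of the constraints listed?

Unsatisfiable

From constraints 2 and 6: k ≥ m and m ≥ 4, so k ≥ 4. From constraints 1 and 5: k ≤ j and j ≤ 1, so k ≤ 1. But 1 < 4, so no value of k works.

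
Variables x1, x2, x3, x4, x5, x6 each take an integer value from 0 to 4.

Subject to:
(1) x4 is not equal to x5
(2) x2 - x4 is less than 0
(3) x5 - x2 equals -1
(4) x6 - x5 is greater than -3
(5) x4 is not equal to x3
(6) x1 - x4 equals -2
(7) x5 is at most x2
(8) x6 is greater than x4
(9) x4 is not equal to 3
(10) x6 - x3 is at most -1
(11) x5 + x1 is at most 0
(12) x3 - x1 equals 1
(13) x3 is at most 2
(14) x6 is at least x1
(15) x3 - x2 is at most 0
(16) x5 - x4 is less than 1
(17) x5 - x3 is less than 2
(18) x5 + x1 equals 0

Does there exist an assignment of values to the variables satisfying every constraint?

Constraints 2, 8, 10, and 15 give x2 < x4, x4 < x6, x6 < x3, x3 ≤ x2. Chaining: x2 < x4 < x6 < x3 ≤ x2, which forces x2 < x2 — impossible.

Unsatisfiable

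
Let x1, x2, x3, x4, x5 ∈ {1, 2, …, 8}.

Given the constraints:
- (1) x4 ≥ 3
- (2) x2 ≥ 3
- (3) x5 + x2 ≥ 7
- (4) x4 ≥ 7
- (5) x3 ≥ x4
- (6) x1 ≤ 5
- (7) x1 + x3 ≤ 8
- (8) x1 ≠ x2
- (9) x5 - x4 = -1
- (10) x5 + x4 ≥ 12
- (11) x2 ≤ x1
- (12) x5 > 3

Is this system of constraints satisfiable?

From constraints 2 and 11: x1 ≥ x2 ≥ 3. From constraints 4 and 5: x3 ≥ x4 ≥ 7. Hence x1 + x3 ≥ 10. But constraint 7 requires x1 + x3 ≤ 8, and 8 < 10. Contradiction.

Unsatisfiable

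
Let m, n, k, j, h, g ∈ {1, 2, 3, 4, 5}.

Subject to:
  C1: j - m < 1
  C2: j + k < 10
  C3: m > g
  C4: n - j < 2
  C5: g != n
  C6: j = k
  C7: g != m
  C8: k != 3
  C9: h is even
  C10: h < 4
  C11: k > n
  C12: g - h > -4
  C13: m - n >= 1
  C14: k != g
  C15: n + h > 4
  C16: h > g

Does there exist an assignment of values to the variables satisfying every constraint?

The assignment m = 4, n = 3, k = 4, j = 4, h = 2, g = 1 works:
  constraint 1 holds since j - m = 0.
  constraint 2 holds since j + k = 8.
  constraint 4 holds since n - j = -1.
The rest check out directly.

Satisfiable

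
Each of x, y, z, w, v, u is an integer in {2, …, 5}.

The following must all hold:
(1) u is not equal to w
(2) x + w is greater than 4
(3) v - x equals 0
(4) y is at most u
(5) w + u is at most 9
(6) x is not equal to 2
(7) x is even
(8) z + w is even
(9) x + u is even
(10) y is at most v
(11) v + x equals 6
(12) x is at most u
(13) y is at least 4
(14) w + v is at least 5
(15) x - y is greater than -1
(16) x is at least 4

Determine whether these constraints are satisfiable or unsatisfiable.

From constraints 10 and 13: v ≥ y ≥ 4. From constraint 16: x ≥ 4. Hence v + x ≥ 8. But constraint 11 requires v + x = 6, and 6 < 8. Contradiction.

Unsatisfiable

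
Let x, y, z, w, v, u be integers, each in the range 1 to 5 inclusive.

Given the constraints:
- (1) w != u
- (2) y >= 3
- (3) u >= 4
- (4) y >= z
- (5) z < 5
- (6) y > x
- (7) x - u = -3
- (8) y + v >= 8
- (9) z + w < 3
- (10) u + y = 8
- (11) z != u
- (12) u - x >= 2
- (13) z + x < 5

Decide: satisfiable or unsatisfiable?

Satisfiable

Setting (x, y, z, w, v, u) = (1, 4, 1, 1, 5, 4) satisfies everything: constraint 7: x - u = -3; constraint 8: y + v = 9, and the others follow.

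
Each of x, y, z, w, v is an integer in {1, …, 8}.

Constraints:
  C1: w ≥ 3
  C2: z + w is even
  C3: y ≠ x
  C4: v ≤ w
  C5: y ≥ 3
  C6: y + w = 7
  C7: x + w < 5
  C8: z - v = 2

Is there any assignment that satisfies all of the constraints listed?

The assignment x = 1, y = 4, z = 5, w = 3, v = 3 works:
  constraint 6 holds since y + w = 7.
  constraint 7 holds since x + w = 4.
The rest check out directly.

Satisfiable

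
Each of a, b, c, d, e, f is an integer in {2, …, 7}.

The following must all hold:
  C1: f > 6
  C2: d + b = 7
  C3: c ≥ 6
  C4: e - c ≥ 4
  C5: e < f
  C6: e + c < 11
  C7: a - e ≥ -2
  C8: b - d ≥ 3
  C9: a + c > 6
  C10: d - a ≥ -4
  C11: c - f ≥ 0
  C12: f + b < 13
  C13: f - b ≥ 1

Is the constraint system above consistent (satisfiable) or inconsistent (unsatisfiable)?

Constraints 4, 7, 8, 10, 11, and 13 give f − b ≥ 1, b − d ≥ 3, d − a ≥ -4, a − e ≥ -2, e − c ≥ 4, c − f ≥ 0.
Adding all 6 inequalities: the left sides telescope to 0, and the right sides sum to 1 + 3 + (-4) + (-2) + 4 + 0 = 2. So 0 ≥ 2, which is false.

Unsatisfiable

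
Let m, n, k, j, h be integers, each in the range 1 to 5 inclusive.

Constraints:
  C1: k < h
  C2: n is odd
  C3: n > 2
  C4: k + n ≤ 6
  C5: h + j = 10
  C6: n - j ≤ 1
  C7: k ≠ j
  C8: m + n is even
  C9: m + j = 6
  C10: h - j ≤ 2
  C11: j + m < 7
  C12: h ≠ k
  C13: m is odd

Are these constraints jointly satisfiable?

Try m = 1, n = 3, k = 1, j = 5, h = 5.
Check constraint 4: k + n = 4; constraint 5: h + j = 10; constraint 6: n - j = -2. The remaining constraints are straightforward to verify.

Satisfiable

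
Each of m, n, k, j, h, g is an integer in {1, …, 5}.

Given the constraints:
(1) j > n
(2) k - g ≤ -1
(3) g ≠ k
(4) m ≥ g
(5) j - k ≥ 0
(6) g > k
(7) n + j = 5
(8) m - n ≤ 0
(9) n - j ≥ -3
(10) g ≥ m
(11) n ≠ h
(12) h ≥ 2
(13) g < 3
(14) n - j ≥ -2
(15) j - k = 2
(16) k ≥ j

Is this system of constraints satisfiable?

Constraints 1, 4, 6, 8, and 16 give j ≤ k, k < g, g ≤ m, m ≤ n, n < j. Chaining: j ≤ k < g ≤ m ≤ n < j, which forces j < j — impossible.

Unsatisfiable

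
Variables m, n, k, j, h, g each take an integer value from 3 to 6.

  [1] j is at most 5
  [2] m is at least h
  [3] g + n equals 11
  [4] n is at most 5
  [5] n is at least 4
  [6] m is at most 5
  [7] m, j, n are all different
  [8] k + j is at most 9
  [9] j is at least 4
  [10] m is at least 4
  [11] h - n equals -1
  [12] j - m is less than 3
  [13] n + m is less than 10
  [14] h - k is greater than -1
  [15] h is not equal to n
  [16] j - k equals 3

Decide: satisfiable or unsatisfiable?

Unsatisfiable

Constraints 1, 4, 5, 6, 9, and 10 confine each of m, j, n to the 2 values {4, 5}.
Constraint 7 requires all 3 of them to be distinct, but only 2 values are available — impossible by the pigeonhole principle.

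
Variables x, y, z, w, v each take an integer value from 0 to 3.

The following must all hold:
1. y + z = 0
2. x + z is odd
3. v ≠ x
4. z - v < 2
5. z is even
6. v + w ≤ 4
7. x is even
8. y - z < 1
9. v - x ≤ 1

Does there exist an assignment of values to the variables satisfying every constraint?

Unsatisfiable

Constraint 7 makes x even and constraint 5 makes z even, so x + z must be even. Constraint 2 says x + z is odd — contradiction.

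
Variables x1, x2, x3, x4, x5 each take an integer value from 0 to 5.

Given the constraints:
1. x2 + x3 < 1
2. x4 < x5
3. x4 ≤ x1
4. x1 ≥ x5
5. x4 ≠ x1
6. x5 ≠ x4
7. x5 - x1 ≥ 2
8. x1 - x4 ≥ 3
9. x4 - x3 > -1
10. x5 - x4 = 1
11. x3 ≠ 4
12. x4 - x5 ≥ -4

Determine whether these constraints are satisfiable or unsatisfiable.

Constraints 7, 8, and 12 give x1 − x4 ≥ 3, x4 − x5 ≥ -4, x5 − x1 ≥ 2.
Adding all 3 inequalities: the left sides telescope to 0, and the right sides sum to 3 + (-4) + 2 = 1. So 0 ≥ 1, which is false.

Unsatisfiable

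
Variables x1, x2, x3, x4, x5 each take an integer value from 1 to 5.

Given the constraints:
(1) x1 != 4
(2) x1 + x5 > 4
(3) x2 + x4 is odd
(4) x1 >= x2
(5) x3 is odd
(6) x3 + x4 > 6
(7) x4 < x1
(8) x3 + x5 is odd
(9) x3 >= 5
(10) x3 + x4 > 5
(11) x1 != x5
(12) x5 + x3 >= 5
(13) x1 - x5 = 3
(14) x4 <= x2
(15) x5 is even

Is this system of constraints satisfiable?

Setting (x1, x2, x3, x4, x5) = (5, 4, 5, 3, 2) satisfies everything: constraint 2: x1 + x5 = 7; constraint 6: x3 + x4 = 8; constraint 10: x3 + x4 = 8, and the others follow.

Satisfiable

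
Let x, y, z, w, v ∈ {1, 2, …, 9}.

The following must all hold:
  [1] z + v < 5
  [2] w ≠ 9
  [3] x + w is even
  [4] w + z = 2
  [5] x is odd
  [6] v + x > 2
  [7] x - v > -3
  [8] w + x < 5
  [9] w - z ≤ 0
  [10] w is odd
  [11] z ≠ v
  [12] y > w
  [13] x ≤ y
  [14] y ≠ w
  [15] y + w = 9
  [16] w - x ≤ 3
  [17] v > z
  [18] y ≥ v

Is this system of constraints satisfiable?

Take x = 1, y = 8, z = 1, w = 1, v = 3. Then constraint 1: z + v = 4; constraint 4: w + z = 2; constraint 6: v + x = 4, and every other listed constraint is also met.

Satisfiable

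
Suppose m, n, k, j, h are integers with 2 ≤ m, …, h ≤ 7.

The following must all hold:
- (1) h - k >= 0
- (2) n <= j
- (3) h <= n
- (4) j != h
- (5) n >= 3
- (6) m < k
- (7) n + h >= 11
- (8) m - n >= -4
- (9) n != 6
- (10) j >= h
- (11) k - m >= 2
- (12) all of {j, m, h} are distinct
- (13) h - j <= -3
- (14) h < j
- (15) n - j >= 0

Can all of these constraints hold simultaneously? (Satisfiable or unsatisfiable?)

Constraints 1, 8, 11, 13, and 15 give m − n ≥ -4, n − j ≥ 0, j − h ≥ 3, h − k ≥ 0, k − m ≥ 2.
Adding all 5 inequalities: the left sides telescope to 0, and the right sides sum to (-4) + 0 + 3 + 0 + 2 = 1. So 0 ≥ 1, which is false.

Unsatisfiable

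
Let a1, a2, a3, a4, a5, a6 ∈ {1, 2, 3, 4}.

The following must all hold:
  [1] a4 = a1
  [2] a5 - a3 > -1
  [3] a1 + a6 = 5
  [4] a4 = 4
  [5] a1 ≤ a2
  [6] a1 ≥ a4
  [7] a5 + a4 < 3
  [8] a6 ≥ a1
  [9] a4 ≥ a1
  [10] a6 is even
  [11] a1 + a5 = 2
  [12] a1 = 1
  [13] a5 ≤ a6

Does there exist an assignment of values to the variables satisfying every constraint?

Unsatisfiable

Constraint 4 fixes a4 = 4 and constraint 12 fixes a1 = 1, but constraint 1 requires a4 = a1. Since 4 ≠ 1, contradiction.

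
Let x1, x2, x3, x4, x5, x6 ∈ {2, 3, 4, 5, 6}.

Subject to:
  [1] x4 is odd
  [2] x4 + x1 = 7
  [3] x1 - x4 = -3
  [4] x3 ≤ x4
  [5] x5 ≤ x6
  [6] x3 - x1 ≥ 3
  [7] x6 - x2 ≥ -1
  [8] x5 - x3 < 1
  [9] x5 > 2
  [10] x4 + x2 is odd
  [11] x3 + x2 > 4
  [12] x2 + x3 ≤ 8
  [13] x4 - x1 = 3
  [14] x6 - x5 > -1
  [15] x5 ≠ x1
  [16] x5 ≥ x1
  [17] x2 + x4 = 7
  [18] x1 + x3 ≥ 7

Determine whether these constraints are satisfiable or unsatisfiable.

Satisfiable

The assignment x1 = 2, x2 = 2, x3 = 5, x4 = 5, x5 = 3, x6 = 3 works:
  constraint 2 holds since x4 + x1 = 7.
  constraint 3 holds since x1 - x4 = -3.
The rest check out directly.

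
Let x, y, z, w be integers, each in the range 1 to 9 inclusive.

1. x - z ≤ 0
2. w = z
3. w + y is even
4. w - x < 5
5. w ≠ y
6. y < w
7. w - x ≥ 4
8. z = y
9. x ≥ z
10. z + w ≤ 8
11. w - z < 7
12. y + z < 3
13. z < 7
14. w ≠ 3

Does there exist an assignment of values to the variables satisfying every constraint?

Unsatisfiable

From constraints 2 and 8, w = z = y, so w = y. But constraint 5 says w ≠ y. Contradiction.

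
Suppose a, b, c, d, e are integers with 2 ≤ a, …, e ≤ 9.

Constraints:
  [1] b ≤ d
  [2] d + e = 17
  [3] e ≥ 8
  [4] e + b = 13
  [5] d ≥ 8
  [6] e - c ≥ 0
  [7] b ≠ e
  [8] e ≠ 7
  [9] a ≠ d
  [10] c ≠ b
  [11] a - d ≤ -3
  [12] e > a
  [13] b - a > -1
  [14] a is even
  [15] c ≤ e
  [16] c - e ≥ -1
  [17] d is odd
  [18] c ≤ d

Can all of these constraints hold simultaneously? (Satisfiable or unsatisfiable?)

One satisfying assignment is a = 4, b = 5, c = 7, d = 9, e = 8.
For the less obvious constraints — constraint 2: d + e = 17; constraint 4: e + b = 13 — and the others hold by inspection.

Satisfiable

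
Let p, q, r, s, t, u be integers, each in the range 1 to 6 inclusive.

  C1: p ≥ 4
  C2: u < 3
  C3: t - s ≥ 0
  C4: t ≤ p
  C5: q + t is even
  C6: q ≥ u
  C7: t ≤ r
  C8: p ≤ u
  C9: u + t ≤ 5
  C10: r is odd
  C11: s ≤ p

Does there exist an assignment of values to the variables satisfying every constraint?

From constraints 1 and 8: u ≥ p and p ≥ 4, so u ≥ 4. From constraint 2: u ≤ 2. But 2 < 4, so no value of u works.

Unsatisfiable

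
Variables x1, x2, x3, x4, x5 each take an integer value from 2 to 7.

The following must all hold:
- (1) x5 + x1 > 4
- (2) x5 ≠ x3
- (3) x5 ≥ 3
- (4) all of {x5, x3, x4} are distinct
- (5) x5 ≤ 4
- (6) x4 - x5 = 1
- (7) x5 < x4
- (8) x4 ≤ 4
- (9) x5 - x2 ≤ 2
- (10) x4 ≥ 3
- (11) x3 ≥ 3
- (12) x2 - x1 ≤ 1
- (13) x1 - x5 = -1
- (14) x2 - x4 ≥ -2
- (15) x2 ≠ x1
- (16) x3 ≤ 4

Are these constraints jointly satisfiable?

Unsatisfiable

Constraints 3, 5, 8, 10, 11, and 16 confine each of x5, x3, x4 to the 2 values {3, 4}.
Constraint 4 requires all 3 of them to be distinct, but only 2 values are available — impossible by the pigeonhole principle.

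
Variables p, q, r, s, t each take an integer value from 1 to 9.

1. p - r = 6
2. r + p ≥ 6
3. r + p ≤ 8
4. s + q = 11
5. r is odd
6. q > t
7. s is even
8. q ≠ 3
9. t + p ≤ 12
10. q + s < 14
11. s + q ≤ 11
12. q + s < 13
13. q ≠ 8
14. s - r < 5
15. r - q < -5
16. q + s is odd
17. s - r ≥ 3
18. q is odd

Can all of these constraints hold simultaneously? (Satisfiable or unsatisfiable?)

One satisfying assignment is p = 7, q = 7, r = 1, s = 4, t = 4.
For the less obvious constraints — constraint 1: p - r = 6; constraint 2: r + p = 8 — and the others hold by inspection.

Satisfiable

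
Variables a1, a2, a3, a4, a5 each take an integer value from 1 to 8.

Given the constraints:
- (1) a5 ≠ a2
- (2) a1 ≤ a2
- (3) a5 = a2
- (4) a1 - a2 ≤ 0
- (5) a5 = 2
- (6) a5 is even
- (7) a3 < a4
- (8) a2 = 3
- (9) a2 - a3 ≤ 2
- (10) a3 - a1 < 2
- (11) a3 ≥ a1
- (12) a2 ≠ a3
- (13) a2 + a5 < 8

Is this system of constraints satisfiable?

Constraint 5 fixes a5 = 2 and constraint 8 fixes a2 = 3, but constraint 3 requires a5 = a2. Since 2 ≠ 3, contradiction.

Unsatisfiable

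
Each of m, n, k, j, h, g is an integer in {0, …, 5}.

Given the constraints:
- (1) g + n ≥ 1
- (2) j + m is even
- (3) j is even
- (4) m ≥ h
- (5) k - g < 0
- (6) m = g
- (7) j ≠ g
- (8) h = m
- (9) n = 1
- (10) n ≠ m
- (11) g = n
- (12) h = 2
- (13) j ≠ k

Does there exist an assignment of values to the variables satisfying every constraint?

Unsatisfiable

Constraint 12 fixes h = 2 and constraint 9 fixes n = 1. Constraints 6, 8, and 11 give h = m = g = n, so h = n. But 2 ≠ 1 — contradiction.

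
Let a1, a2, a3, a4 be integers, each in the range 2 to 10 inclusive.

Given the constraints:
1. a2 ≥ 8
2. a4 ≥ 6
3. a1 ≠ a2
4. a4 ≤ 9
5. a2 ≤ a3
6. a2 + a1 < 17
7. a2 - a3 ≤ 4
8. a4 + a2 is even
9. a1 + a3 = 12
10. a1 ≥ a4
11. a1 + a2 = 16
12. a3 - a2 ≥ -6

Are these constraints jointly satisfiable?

Unsatisfiable

From constraints 2 and 10: a1 ≥ a4 ≥ 6. From constraints 1 and 5: a3 ≥ a2 ≥ 8. Hence a1 + a3 ≥ 14. But constraint 9 requires a1 + a3 = 12, and 12 < 14. Contradiction.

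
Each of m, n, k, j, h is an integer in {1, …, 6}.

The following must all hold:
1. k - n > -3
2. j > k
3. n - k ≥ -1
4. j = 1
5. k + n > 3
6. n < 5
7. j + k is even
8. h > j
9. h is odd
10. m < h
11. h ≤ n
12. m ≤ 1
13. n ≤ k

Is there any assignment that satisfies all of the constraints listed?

Constraints 2, 8, 11, and 13 give h ≤ n, n ≤ k, k < j, j < h. Chaining: h ≤ n ≤ k < j < h, which forces h < h — impossible.

Unsatisfiable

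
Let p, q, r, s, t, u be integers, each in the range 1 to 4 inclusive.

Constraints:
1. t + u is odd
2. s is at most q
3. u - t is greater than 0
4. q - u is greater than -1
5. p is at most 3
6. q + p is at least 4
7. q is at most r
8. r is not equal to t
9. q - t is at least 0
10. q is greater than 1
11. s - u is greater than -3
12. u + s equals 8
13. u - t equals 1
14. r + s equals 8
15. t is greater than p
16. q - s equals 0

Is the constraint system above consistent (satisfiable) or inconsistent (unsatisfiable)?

Satisfiable

One satisfying assignment is p = 1, q = 4, r = 4, s = 4, t = 3, u = 4.
For the less obvious constraints — constraint 3: u - t = 1; constraint 4: q - u = 0; constraint 6: q + p = 5 — and the others hold by inspection.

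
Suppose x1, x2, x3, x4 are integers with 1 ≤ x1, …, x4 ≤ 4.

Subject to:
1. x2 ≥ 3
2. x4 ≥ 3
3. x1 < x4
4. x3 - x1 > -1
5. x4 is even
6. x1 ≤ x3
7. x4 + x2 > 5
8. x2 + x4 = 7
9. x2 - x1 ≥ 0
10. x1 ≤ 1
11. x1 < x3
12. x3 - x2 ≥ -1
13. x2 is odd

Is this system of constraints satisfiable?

Take x1 = 1, x2 = 3, x3 = 3, x4 = 4. Then constraint 4: x3 - x1 = 2; constraint 7: x4 + x2 = 7; constraint 8: x2 + x4 = 7, and every other listed constraint is also met.

Satisfiable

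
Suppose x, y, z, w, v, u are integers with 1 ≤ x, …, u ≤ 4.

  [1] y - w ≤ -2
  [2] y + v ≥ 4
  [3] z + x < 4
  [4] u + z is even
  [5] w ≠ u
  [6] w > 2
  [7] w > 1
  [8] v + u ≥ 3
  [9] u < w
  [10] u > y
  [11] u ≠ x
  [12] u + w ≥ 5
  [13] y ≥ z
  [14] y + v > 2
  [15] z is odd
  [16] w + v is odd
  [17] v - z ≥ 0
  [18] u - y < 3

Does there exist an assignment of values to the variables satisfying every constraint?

Setting (x, y, z, w, v, u) = (1, 1, 1, 4, 3, 3) satisfies everything: constraint 1: y - w = -3; constraint 2: y + v = 4; constraint 3: z + x = 2, and the others follow.

Satisfiable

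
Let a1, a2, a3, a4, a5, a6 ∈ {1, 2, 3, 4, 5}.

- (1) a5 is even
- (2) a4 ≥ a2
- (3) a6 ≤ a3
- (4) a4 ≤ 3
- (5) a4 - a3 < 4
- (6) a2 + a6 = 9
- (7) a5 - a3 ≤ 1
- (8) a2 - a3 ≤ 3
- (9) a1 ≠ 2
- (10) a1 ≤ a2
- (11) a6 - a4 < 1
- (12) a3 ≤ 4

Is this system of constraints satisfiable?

Unsatisfiable

From constraints 2 and 4: a2 ≤ a4 ≤ 3. From constraints 3 and 12: a6 ≤ a3 ≤ 4. Hence a2 + a6 ≤ 7. But constraint 6 requires a2 + a6 = 9, and 9 > 7. Contradiction.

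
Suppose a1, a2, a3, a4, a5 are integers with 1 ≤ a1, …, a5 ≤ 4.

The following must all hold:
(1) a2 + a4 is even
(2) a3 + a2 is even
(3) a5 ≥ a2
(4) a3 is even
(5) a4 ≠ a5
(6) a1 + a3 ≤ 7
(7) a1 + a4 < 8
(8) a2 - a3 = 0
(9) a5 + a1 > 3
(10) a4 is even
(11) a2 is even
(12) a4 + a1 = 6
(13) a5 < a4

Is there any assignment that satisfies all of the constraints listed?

Try a1 = 2, a2 = 2, a3 = 2, a4 = 4, a5 = 2.
Check constraint 6: a1 + a3 = 4; constraint 7: a1 + a4 = 6. The remaining constraints are straightforward to verify.

Satisfiable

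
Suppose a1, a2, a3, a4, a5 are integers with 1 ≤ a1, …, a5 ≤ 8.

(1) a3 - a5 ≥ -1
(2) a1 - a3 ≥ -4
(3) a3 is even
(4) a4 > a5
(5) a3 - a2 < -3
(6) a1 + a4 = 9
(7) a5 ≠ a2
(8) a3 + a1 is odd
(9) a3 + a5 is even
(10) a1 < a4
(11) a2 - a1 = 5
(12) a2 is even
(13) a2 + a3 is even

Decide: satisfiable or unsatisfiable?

Satisfiable

The assignment a1 = 1, a2 = 6, a3 = 2, a4 = 8, a5 = 2 works:
  constraint 1 holds since a3 - a5 = 0.
  constraint 2 holds since a1 - a3 = -1.
The rest check out directly.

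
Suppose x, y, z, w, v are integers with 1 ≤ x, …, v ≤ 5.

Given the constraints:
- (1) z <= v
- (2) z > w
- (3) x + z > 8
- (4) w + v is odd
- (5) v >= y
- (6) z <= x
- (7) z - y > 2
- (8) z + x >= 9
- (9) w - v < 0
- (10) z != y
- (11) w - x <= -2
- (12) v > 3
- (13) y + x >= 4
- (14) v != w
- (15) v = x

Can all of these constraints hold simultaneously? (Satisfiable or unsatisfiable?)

Satisfiable

Try x = 5, y = 1, z = 5, w = 2, v = 5.
Check constraint 3: x + z = 10; constraint 7: z - y = 4. The remaining constraints are straightforward to verify.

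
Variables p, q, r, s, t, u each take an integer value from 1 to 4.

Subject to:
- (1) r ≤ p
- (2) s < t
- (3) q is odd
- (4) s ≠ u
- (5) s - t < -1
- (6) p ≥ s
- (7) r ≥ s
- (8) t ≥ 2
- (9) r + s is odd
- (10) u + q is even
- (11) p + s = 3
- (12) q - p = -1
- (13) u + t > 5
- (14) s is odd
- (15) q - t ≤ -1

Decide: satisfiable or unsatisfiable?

Satisfiable

Setting (p, q, r, s, t, u) = (2, 1, 2, 1, 4, 3) satisfies everything: constraint 5: s - t = -3; constraint 11: p + s = 3; constraint 12: q - p = -1, and the others follow.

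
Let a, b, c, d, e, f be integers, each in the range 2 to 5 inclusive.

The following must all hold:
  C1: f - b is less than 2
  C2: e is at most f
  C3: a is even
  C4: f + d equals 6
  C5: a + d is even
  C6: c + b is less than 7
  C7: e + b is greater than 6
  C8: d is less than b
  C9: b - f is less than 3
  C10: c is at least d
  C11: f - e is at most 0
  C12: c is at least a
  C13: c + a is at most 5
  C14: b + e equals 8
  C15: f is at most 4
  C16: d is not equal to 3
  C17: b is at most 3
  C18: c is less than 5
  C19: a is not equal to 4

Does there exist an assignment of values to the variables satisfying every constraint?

From constraint 17: b ≤ 3. From constraints 2 and 15: e ≤ f ≤ 4. Hence b + e ≤ 7. But constraint 14 requires b + e = 8, and 8 > 7. Contradiction.

Unsatisfiable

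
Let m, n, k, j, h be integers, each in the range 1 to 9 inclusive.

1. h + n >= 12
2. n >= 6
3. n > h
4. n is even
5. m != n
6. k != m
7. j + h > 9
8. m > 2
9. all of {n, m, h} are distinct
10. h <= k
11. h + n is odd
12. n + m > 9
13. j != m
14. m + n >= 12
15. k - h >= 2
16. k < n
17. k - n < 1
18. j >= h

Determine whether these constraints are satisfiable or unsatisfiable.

Take m = 4, n = 8, k = 7, j = 6, h = 5. Then constraint 1: h + n = 13; constraint 7: j + h = 11; constraint 12: n + m = 12, and every other listed constraint is also met.

Satisfiable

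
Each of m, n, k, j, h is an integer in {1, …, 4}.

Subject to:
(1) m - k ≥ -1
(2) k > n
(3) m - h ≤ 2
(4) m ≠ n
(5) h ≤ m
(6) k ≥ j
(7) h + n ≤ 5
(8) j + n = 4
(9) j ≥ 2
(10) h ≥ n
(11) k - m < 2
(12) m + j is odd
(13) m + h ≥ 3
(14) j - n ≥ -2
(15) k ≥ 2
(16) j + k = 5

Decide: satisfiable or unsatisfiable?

Setting (m, n, k, j, h) = (3, 2, 3, 2, 3) satisfies everything: constraint 1: m - k = 0; constraint 3: m - h = 0; constraint 7: h + n = 5, and the others follow.

Satisfiable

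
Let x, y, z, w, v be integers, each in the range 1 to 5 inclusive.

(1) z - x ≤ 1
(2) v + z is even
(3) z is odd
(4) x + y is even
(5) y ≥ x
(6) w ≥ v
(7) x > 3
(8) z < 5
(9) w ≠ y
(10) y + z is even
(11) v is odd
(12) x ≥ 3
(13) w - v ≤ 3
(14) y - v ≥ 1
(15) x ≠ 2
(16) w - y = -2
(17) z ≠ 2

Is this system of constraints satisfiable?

Try x = 5, y = 5, z = 3, w = 3, v = 3.
Check constraint 1: z - x = -2; constraint 13: w - v = 0; constraint 14: y - v = 2. The remaining constraints are straightforward to verify.

Satisfiable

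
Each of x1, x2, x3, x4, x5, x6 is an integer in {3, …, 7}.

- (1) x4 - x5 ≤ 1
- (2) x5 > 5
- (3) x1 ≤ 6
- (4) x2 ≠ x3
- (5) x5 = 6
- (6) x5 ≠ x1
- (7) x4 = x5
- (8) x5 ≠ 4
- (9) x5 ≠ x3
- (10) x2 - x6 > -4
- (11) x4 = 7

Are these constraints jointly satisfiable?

Unsatisfiable

Constraint 11 fixes x4 = 7 and constraint 5 fixes x5 = 6, but constraint 7 requires x4 = x5. Since 7 ≠ 6, contradiction.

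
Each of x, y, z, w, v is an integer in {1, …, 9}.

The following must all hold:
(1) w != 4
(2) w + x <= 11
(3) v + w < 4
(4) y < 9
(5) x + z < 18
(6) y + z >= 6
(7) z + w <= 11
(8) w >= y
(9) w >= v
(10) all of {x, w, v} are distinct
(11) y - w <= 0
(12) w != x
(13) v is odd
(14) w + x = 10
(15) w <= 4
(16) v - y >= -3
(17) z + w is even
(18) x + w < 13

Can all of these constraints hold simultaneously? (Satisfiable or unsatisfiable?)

Take x = 8, y = 1, z = 8, w = 2, v = 1. Then constraint 2: w + x = 10; constraint 3: v + w = 3; constraint 5: x + z = 16, and every other listed constraint is also met.

Satisfiable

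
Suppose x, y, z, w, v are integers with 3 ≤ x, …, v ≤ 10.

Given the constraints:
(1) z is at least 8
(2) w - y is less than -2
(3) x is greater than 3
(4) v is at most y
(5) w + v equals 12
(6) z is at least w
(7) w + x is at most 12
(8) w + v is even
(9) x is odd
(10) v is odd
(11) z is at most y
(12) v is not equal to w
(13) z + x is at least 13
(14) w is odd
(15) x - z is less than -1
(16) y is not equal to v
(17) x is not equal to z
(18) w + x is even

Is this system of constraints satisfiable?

Satisfiable

Try x = 5, y = 9, z = 9, w = 5, v = 7.
Check constraint 2: w - y = -4; constraint 5: w + v = 12; constraint 7: w + x = 10. The remaining constraints are straightforward to verify.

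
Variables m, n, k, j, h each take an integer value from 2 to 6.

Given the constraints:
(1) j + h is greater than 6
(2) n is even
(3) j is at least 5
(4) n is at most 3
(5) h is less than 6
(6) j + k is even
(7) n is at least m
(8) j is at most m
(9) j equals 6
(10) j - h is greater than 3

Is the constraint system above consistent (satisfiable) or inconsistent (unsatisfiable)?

Unsatisfiable

From constraints 3 and 8: m ≥ j and j ≥ 5, so m ≥ 5. From constraints 4 and 7: m ≤ n and n ≤ 3, so m ≤ 3. But 3 < 5, so no value of m works.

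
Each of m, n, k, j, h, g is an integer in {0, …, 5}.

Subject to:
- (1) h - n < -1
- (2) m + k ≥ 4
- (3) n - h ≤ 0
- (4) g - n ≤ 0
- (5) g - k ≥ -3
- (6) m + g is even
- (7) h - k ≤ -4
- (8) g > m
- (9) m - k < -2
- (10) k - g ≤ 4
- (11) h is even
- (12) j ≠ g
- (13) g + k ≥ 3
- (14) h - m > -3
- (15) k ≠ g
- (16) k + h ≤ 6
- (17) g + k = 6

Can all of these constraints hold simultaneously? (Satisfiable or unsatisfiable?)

Constraints 3, 4, 5, and 7 give k − h ≥ 4, h − n ≥ 0, n − g ≥ 0, g − k ≥ -3.
Adding all 4 inequalities: the left sides telescope to 0, and the right sides sum to 4 + 0 + 0 + (-3) = 1. So 0 ≥ 1, which is false.

Unsatisfiable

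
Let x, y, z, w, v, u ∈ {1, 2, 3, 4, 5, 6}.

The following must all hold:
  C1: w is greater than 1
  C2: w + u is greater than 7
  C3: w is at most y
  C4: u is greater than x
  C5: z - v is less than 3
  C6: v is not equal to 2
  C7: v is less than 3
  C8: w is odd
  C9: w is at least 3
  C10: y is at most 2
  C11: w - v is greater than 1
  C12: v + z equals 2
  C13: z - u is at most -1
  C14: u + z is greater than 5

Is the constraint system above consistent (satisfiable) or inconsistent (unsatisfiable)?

From constraint 9: w ≥ 3. From constraints 3 and 10: w ≤ y and y ≤ 2, so w ≤ 2. But 2 < 3, so no value of w works.

Unsatisfiable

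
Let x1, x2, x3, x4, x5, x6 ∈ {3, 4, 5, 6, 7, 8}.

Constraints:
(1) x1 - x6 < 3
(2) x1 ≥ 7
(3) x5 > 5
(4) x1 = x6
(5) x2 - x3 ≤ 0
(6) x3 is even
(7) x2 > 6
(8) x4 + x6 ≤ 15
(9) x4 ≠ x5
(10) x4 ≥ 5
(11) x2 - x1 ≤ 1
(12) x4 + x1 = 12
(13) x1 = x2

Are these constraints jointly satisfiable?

Try x1 = 7, x2 = 7, x3 = 8, x4 = 5, x5 = 7, x6 = 7.
Check constraint 1: x1 - x6 = 0; constraint 5: x2 - x3 = -1. The remaining constraints are straightforward to verify.

Satisfiable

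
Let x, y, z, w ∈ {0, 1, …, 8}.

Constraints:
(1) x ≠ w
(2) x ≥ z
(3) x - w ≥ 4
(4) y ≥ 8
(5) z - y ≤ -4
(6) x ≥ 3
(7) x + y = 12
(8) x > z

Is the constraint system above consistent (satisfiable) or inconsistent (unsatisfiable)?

Take x = 4, y = 8, z = 1, w = 0. Then constraint 3: x - w = 4; constraint 5: z - y = -7; constraint 7: x + y = 12, and every other listed constraint is also met.

Satisfiable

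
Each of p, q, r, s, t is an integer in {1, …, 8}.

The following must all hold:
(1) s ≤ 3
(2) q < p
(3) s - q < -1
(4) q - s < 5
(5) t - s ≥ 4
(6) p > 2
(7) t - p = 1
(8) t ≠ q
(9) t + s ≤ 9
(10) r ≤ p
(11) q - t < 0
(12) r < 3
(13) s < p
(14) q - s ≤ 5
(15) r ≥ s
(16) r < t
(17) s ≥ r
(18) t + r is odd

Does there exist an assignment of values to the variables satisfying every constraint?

Satisfiable

Take p = 5, q = 3, r = 1, s = 1, t = 6. Then constraint 3: s - q = -2; constraint 4: q - s = 2; constraint 5: t - s = 5, and every other listed constraint is also met.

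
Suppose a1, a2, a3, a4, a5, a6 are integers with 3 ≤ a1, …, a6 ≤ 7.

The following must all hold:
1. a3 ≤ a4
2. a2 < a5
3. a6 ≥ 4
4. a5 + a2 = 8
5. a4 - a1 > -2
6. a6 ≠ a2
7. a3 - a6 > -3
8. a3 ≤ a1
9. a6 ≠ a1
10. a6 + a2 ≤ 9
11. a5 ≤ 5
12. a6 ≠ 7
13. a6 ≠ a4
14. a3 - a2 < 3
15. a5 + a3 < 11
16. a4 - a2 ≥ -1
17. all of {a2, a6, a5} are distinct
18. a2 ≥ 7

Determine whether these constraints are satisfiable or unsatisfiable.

From constraint 3: a6 ≥ 4. From constraint 18: a2 ≥ 7. Hence a6 + a2 ≥ 11. But constraint 10 requires a6 + a2 ≤ 9, and 9 < 11. Contradiction.

Unsatisfiable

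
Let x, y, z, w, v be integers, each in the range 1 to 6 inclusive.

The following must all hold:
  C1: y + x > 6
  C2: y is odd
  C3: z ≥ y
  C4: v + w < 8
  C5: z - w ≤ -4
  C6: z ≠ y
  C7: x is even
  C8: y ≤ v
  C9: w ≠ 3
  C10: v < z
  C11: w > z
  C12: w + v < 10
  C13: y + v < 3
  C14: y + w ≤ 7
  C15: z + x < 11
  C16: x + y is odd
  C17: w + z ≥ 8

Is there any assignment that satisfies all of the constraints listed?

Setting (x, y, z, w, v) = (6, 1, 2, 6, 1) satisfies everything: constraint 1: y + x = 7; constraint 4: v + w = 7, and the others follow.

Satisfiable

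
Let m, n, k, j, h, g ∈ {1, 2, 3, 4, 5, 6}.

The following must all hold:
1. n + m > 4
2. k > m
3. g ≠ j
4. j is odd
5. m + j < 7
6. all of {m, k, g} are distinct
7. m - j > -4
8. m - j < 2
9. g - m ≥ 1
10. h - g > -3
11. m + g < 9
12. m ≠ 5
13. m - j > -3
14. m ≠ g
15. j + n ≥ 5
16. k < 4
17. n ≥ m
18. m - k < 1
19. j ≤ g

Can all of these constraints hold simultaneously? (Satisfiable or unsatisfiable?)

Setting (m, n, k, j, h, g) = (2, 5, 3, 3, 3, 5) satisfies everything: constraint 1: n + m = 7; constraint 5: m + j = 5; constraint 7: m - j = -1, and the others follow.

Satisfiable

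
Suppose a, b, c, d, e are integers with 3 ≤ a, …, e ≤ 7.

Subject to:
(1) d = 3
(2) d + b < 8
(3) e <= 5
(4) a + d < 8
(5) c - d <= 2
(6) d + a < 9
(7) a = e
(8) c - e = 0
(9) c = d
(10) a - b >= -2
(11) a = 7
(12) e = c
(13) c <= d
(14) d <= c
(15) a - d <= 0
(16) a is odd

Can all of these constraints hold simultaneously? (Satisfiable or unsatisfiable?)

Constraint 11 fixes a = 7 and constraint 1 fixes d = 3. Constraints 7, 9, and 12 give a = e = c = d, so a = d. But 7 ≠ 3 — contradiction.

Unsatisfiable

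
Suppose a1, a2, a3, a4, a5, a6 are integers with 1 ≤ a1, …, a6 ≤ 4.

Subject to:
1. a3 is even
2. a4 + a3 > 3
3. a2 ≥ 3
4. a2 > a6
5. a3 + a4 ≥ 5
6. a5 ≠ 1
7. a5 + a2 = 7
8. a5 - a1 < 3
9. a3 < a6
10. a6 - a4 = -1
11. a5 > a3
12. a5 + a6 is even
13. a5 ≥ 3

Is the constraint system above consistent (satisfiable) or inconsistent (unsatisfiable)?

Satisfiable

One satisfying assignment is a1 = 3, a2 = 4, a3 = 2, a4 = 4, a5 = 3, a6 = 3.
For the less obvious constraints — constraint 2: a4 + a3 = 6; constraint 5: a3 + a4 = 6; constraint 7: a5 + a2 = 7 — and the others hold by inspection.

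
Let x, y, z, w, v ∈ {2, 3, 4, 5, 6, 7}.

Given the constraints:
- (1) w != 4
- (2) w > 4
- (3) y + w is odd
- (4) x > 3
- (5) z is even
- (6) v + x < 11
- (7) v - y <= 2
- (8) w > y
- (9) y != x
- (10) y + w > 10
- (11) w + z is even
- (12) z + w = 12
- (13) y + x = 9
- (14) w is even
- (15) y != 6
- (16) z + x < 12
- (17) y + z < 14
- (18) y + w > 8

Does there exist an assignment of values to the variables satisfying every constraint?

Satisfiable

One satisfying assignment is x = 4, y = 5, z = 6, w = 6, v = 4.
For the less obvious constraints — constraint 6: v + x = 8; constraint 7: v - y = -1 — and the others hold by inspection.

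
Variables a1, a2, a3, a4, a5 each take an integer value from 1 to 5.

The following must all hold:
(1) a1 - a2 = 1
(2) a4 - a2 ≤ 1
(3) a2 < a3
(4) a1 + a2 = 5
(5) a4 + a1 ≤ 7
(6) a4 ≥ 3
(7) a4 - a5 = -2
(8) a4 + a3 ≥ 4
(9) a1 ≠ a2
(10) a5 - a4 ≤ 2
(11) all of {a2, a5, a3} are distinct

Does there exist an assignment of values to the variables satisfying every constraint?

Setting (a1, a2, a3, a4, a5) = (3, 2, 3, 3, 5) satisfies everything: constraint 1: a1 - a2 = 1; constraint 2: a4 - a2 = 1; constraint 4: a1 + a2 = 5, and the others follow.

Satisfiable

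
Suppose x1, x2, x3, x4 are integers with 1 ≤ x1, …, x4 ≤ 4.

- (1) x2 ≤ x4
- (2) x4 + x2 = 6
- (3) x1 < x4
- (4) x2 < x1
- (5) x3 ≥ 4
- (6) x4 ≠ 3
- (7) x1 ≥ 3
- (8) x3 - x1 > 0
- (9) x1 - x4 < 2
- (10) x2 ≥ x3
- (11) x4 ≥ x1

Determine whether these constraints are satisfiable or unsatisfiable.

From constraints 7 and 11: x4 ≥ x1 ≥ 3. From constraints 5 and 10: x2 ≥ x3 ≥ 4. Hence x4 + x2 ≥ 7. But constraint 2 requires x4 + x2 = 6, and 6 < 7. Contradiction.

Unsatisfiable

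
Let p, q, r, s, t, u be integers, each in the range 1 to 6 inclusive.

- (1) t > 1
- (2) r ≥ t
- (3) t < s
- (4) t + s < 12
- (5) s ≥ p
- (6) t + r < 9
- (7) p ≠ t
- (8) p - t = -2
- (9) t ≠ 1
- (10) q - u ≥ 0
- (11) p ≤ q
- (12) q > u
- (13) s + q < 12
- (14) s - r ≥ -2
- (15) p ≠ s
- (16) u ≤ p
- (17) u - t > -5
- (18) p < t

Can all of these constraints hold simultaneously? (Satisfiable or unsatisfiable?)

Satisfiable

One satisfying assignment is p = 2, q = 4, r = 4, s = 5, t = 4, u = 1.
For the less obvious constraints — constraint 4: t + s = 9; constraint 6: t + r = 8; constraint 8: p - t = -2 — and the others hold by inspection.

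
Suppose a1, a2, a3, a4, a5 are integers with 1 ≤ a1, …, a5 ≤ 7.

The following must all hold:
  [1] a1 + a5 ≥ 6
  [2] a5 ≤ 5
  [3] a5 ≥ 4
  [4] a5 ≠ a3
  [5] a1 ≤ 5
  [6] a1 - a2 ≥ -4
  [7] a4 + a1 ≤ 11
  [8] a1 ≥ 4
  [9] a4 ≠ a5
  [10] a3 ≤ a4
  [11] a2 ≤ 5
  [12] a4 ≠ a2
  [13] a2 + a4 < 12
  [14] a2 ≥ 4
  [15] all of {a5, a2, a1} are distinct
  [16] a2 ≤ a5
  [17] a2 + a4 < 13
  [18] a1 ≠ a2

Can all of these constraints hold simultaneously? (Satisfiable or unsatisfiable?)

Constraints 2, 3, 5, 8, 11, and 14 confine each of a5, a2, a1 to the 2 values {4, 5}.
Constraint 15 requires all 3 of them to be distinct, but only 2 values are available — impossible by the pigeonhole principle.

Unsatisfiable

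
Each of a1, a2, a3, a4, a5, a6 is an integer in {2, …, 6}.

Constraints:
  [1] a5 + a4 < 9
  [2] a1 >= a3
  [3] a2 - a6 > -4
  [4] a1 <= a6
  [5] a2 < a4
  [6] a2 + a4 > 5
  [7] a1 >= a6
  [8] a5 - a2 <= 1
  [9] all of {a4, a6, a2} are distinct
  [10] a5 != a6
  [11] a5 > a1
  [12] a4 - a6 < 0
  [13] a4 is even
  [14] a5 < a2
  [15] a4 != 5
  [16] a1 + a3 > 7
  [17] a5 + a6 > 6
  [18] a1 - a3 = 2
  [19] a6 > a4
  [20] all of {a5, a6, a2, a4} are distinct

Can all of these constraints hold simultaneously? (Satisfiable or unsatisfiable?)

Constraints 5, 7, 11, 14, and 19 give a1 < a5, a5 < a2, a2 < a4, a4 < a6, a6 ≤ a1. Chaining: a1 < a5 < a2 < a4 < a6 ≤ a1, which forces a1 < a1 — impossible.

Unsatisfiable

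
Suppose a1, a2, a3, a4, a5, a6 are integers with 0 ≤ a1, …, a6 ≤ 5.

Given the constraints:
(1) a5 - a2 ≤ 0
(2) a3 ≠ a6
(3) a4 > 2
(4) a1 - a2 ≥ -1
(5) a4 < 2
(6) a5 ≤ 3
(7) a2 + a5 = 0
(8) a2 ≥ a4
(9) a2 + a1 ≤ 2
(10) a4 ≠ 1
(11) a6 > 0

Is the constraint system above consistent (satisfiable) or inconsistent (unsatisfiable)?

Unsatisfiable

From constraint 3: a4 ≥ 3. From constraint 5: a4 ≤ 1. But 1 < 3, so no value of a4 works.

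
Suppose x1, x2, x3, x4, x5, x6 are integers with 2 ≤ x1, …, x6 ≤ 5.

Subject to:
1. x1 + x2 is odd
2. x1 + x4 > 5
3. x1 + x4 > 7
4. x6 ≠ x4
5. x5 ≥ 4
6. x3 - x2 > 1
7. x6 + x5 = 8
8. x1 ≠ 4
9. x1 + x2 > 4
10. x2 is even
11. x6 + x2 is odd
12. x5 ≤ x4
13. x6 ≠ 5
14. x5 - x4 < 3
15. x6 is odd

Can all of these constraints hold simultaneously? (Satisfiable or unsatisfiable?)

Satisfiable

Take x1 = 3, x2 = 2, x3 = 5, x4 = 5, x5 = 5, x6 = 3. Then constraint 2: x1 + x4 = 8; constraint 3: x1 + x4 = 8; constraint 6: x3 - x2 = 3, and every other listed constraint is also met.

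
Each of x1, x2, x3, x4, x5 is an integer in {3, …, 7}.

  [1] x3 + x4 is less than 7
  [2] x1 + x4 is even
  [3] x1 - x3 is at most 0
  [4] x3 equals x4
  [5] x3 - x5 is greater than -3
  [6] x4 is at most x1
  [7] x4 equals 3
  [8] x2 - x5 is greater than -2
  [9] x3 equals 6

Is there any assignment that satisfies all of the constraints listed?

Constraint 9 fixes x3 = 6 and constraint 7 fixes x4 = 3, but constraint 4 requires x3 = x4. Since 6 ≠ 3, contradiction.

Unsatisfiable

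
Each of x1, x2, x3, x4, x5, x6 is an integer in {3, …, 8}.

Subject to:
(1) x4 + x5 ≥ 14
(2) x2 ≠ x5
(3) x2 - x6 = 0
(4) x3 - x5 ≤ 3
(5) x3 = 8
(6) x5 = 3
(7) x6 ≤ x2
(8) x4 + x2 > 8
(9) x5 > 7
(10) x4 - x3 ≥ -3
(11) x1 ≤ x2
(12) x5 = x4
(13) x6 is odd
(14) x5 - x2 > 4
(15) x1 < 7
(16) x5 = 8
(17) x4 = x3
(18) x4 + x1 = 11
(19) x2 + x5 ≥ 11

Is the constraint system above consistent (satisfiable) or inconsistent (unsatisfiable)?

Constraint 6 fixes x5 = 3 and constraint 5 fixes x3 = 8. Constraints 12 and 17 give x5 = x4 = x3, so x5 = x3. But 3 ≠ 8 — contradiction.

Unsatisfiable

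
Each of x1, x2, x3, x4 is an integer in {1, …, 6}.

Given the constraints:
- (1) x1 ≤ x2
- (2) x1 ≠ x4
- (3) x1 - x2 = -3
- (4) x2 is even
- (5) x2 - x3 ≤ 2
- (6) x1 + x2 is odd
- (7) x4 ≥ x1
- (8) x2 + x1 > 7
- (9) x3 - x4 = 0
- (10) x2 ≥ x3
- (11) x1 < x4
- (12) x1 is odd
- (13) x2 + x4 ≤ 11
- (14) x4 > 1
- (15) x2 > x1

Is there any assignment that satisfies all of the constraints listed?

Setting (x1, x2, x3, x4) = (3, 6, 4, 4) satisfies everything: constraint 3: x1 - x2 = -3; constraint 5: x2 - x3 = 2, and the others follow.

Satisfiable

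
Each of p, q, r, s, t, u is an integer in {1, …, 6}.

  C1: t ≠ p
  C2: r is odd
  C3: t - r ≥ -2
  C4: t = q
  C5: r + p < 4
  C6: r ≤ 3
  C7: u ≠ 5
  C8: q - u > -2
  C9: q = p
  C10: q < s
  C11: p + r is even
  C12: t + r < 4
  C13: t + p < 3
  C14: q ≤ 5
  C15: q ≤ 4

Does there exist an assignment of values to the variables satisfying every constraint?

Unsatisfiable

From constraints 4 and 9, t = q = p, so t = p. But constraint 1 says t ≠ p. Contradiction.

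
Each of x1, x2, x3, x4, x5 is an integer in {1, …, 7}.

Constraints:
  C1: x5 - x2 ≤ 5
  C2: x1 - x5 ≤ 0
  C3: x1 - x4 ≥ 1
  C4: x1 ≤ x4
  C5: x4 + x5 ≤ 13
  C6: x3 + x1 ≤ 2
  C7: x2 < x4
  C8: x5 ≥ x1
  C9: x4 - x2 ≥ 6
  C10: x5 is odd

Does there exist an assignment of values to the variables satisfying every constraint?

Constraints 1, 2, 3, and 9 give x2 − x5 ≥ -5, x5 − x1 ≥ 0, x1 − x4 ≥ 1, x4 − x2 ≥ 6.
Adding all 4 inequalities: the left sides telescope to 0, and the right sides sum to (-5) + 0 + 1 + 6 = 2. So 0 ≥ 2, which is false.

Unsatisfiable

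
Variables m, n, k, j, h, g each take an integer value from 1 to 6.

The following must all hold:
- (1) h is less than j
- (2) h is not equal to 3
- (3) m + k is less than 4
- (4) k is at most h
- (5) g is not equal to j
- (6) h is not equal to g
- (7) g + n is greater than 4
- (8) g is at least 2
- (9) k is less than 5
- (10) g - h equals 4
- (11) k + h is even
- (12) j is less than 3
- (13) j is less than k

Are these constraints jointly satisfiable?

Unsatisfiable

Constraints 1, 4, and 13 give k ≤ h, h < j, j < k. Chaining: k ≤ h < j < k, which forces k < k — impossible.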